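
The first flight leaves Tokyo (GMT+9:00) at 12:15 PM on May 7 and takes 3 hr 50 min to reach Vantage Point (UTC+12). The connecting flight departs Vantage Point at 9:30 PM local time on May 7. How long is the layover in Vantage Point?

Convert departure to UTC: 12:15 PM − 9:00 = 3:15 AM UTC on May 7.
Add 3 hours 50 minutes flight time → 7:05 AM UTC.
Vantage Point is UTC+12:00, so local arrival = 7:05 AM + 12:00 = 7:05 PM on May 7.
Layover = 9:30 PM − 7:05 PM = 2 hours 25 minutes.

2 hours 25 minutes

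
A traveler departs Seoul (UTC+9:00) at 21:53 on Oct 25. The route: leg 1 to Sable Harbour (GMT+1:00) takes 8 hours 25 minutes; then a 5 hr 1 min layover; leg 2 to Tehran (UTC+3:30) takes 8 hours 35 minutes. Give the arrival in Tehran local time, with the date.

Convert departure to UTC: 21:53 − 9:00 = 12:53 UTC on Oct 25.
Add 8 hours 25 minutes leg 1 → 21:18 UTC.
Add 5 hours 1 minute layover in Sable Harbour → 02:19 UTC (Oct 26).
Add 8 hours and 35 minutes leg 2 → 10:54 UTC.
Tehran is UTC+3:30, so local arrival = 10:54 + 3:30 = 14:24 on Oct 26.

14:24 on October 26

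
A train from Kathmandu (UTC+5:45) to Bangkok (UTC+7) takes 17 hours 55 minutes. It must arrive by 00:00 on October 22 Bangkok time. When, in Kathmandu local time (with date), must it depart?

04:50 on Oct 21

Target arrival in UTC: 00:00 − 7:00 = 17:00 on Oct 21.
Subtract 17 hours and 55 minutes → departure 23:05 UTC on Oct 20.
Kathmandu is UTC+5:45: 23:05 + 5:45 = 04:50 on Oct 21.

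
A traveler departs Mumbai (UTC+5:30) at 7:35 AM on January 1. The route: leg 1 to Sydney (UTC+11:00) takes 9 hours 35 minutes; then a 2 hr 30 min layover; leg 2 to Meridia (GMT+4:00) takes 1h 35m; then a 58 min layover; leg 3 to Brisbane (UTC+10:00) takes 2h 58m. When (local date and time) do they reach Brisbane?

5:41 AM on January 2

Convert departure to UTC: 7:35 AM − 5:30 = 2:05 AM UTC on Jan 1.
Add 9 hours and 35 minutes leg 1 → 11:40 AM UTC.
Add 2 hours and 30 minutes layover in Sydney → 2:10 PM UTC.
Add 1 hour and 35 minutes leg 2 → 3:45 PM UTC.
Add 58 minutes layover in Meridia → 4:43 PM UTC.
Add 2 hours and 58 minutes leg 3 → 7:41 PM UTC.
Brisbane is UTC+10:00, so local arrival = 7:41 PM + 10:00 = 5:41 AM on Jan 2.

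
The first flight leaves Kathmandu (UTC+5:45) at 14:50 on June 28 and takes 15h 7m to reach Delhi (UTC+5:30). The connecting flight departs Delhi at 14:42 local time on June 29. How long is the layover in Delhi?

9 hours

Convert departure to UTC: 14:50 − 5:45 = 09:05 UTC on Jun 28.
Add 15 hours and 7 minutes flight time → 00:12 UTC (Jun 29).
Delhi is UTC+5:30, so local arrival = 00:12 + 5:30 = 05:42 on Jun 29.
Layover = 14:42 − 05:42 = 9 hours.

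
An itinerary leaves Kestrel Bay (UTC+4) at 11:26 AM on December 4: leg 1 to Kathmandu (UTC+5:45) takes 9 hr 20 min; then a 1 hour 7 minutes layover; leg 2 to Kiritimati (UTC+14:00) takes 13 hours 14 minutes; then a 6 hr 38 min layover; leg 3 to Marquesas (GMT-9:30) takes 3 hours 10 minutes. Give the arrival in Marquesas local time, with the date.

Convert departure to UTC: 11:26 AM − 4:00 = 7:26 AM UTC on Dec 4.
Add 9 hours and 20 minutes leg 1 → 4:46 PM UTC.
Add 1 hour and 7 minutes layover in Kathmandu → 5:53 PM UTC.
Add 13 hours 14 minutes leg 2 → 7:07 AM UTC (Dec 5).
Add 6 hours 38 minutes layover in Kiritimati → 1:45 PM UTC.
Add 3 hours and 10 minutes leg 3 → 4:55 PM UTC.
Marquesas is UTC−9:30, so local arrival = 4:55 PM − 9:30 = 7:25 AM on Dec 5.

7:25 AM on December 5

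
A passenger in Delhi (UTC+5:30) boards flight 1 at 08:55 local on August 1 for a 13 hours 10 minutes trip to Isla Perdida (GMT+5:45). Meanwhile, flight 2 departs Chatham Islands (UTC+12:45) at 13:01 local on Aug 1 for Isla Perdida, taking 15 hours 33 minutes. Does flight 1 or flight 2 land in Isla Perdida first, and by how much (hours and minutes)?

the second, by 46 minutes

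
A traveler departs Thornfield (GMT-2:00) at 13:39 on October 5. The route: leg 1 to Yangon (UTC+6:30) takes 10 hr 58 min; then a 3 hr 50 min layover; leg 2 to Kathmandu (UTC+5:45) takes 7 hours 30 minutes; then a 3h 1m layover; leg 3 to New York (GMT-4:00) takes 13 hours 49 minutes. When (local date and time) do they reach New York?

02:47 on Oct 7

Convert departure to UTC: 13:39 + 2:00 = 15:39 UTC on Oct 5.
Add 10 hours 58 minutes leg 1 → 02:37 UTC (Oct 6).
Add 3 hours and 50 minutes layover in Yangon → 06:27 UTC.
Add 7 hours and 30 minutes leg 2 → 13:57 UTC.
Add 3 hours and 1 minute layover in Kathmandu → 16:58 UTC.
Add 13 hours 49 minutes leg 3 → 06:47 UTC (Oct 7).
New York is UTC−4:00, so local arrival = 06:47 − 4:00 = 02:47 on Oct 7.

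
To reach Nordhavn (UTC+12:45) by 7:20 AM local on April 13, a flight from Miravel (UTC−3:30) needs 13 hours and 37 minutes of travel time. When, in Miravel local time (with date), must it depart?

1:28 AM on Apr 12

Target arrival in UTC: 7:20 AM − 12:45 = 6:35 PM on Apr 12.
Subtract 13 hours and 37 minutes → departure 4:58 AM UTC on Apr 12.
Miravel is UTC−3:30: 4:58 AM − 3:30 = 1:28 AM on Apr 12.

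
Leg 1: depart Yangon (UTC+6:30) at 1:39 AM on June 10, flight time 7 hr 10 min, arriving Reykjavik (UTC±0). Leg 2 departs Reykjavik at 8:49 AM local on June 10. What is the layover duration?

Convert departure to UTC: 1:39 AM − 6:30 = 7:09 PM UTC on Jun 9.
Add 7 hours 10 minutes flight time → 2:19 AM UTC (Jun 10).
Reykjavik is UTC+0, so local arrival is the same: 2:19 AM on Jun 10.
Layover = 8:49 AM − 2:19 AM = 6 hours 30 minutes.

6 hours 30 minutes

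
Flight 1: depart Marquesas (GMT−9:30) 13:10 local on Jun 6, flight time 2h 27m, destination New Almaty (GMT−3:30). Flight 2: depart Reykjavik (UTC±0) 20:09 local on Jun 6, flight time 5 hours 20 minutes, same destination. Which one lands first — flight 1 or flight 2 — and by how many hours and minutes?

Flight 1 in UTC: 13:10 + 9:30 = 22:40 on Jun 6.
+2 hours 27 minutes → arrive 01:07 UTC on Jun 7.
Flight 2 departs at 20:09 UTC (Jun 6).
+5 hours 20 minutes → arrive 01:29 UTC on Jun 7.
Flight 1 lands earlier by 22 minutes.

the first, by 22 minutes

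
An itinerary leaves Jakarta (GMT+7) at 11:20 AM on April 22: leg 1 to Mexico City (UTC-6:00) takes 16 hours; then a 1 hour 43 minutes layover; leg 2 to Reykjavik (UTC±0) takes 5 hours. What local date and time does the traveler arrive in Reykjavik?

3:03 AM on April 23

Convert departure to UTC: 11:20 AM − 7:00 = 4:20 AM UTC on Apr 22.
Add 16 hours leg 1 → 8:20 PM UTC.
Add 1 hour 43 minutes layover in Mexico City → 10:03 PM UTC.
Add 5 hours leg 2 → 3:03 AM UTC (Apr 23).
Reykjavik is UTC+0, so local arrival is the same: 3:03 AM on Apr 23.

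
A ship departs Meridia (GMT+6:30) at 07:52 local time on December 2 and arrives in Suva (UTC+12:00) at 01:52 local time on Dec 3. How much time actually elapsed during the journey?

12 hours 30 minutes

Departure in UTC: 07:52 − 6:30 = 01:22 on Dec 2.
Arrival in UTC: 01:52 − 12:00 = 13:52 on Dec 2.
Elapsed = 13:52 − 01:22 = 12 hours 30 minutes.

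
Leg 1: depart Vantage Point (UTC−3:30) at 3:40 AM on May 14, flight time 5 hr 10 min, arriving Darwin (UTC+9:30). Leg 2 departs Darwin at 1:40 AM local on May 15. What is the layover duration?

3 hours 50 minutes

Convert departure to UTC: 3:40 AM + 3:30 = 7:10 AM UTC on May 14.
Add 5 hours 10 minutes flight time → 12:20 PM UTC.
Darwin is UTC+9:30, so local arrival = 12:20 PM + 9:30 = 9:50 PM on May 14.
Layover = 1:40 AM − 9:50 PM (+1 day) = 3 hours 50 minutes.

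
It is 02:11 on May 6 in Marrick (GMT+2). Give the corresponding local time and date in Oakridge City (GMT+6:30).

In UTC: 02:11 − 2:00 = 00:11 on May 6.
Oakridge City is UTC+6:30: 00:11 + 6:30 = 06:41 on May 6.

06:41 on May 6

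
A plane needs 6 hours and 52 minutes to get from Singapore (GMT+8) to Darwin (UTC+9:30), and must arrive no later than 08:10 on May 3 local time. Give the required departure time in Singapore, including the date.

23:48 on May 2

Target arrival in UTC: 08:10 − 9:30 = 22:40 on May 2.
Subtract 6 hours and 52 minutes → departure 15:48 UTC on May 2.
Singapore is UTC+8:00: 15:48 + 8:00 = 23:48 on May 2.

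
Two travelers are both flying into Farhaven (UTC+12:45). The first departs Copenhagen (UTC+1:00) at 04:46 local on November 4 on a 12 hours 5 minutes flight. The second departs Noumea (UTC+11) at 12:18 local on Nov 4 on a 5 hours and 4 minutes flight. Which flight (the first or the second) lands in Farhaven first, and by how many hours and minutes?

the second, by 9 hours 29 minutes

Flight 1 in UTC: 04:46 − 1:00 = 03:46 on Nov 4.
+12 hours 5 minutes → arrive 15:51 UTC on Nov 4.
Flight 2 in UTC: 12:18 − 11:00 = 01:18 on Nov 4.
+5 hours 4 minutes → arrive 06:22 UTC on Nov 4.
Flight 2 lands earlier by 9 hours 29 minutes.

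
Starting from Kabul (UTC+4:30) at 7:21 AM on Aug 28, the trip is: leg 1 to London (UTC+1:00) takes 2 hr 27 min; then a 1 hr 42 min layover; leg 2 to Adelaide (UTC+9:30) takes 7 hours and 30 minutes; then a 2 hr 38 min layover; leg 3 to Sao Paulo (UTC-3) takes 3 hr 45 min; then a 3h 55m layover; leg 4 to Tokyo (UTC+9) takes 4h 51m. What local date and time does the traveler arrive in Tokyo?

2:39 PM on August 29

Convert departure to UTC: 7:21 AM − 4:30 = 2:51 AM UTC on Aug 28.
Add 2 hours 27 minutes leg 1 → 5:18 AM UTC.
Add 1 hour 42 minutes layover in London → 7:00 AM UTC.
Add 7 hours 30 minutes leg 2 → 2:30 PM UTC.
Add 2 hours and 38 minutes layover in Adelaide → 5:08 PM UTC.
Add 3 hours and 45 minutes leg 3 → 8:53 PM UTC.
Add 3 hours 55 minutes layover in Sao Paulo → 12:48 AM UTC (Aug 29).
Add 4 hours 51 minutes leg 4 → 5:39 AM UTC.
Tokyo is UTC+9:00, so local arrival = 5:39 AM + 9:00 = 2:39 PM on Aug 29.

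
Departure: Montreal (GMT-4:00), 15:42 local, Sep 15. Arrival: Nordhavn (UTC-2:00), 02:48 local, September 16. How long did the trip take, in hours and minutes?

Departure in UTC: 15:42 + 4:00 = 19:42 on Sep 15.
Arrival in UTC: 02:48 + 2:00 = 04:48 on Sep 16.
Elapsed = 04:48 − 19:42 (+1 day) = 9 hours 6 minutes.

9 hours 6 minutes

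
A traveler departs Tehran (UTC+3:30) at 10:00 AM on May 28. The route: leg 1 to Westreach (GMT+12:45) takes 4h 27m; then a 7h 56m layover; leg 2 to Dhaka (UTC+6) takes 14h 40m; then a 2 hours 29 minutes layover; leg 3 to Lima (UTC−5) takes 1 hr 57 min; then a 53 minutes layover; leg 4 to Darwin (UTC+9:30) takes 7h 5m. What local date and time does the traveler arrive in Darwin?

7:27 AM on May 30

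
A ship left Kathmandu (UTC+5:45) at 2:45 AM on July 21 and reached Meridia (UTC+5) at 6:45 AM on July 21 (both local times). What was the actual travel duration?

4 hours 45 minutes

Departure in UTC: 2:45 AM − 5:45 = 9:00 PM on Jul 20.
Arrival in UTC: 6:45 AM − 5:00 = 1:45 AM on Jul 21.
Elapsed = 1:45 AM − 9:00 PM (+1 day) = 4 hours 45 minutes.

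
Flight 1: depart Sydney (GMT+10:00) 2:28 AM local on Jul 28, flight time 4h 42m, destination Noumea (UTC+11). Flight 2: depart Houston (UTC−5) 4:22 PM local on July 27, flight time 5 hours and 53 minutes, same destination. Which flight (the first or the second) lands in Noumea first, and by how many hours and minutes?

Flight 1 in UTC: 2:28 AM − 10:00 = 4:28 PM on Jul 27.
+4 hours 42 minutes → arrive 9:10 PM UTC on Jul 27.
Flight 2 in UTC: 4:22 PM + 5:00 = 9:22 PM on Jul 27.
+5 hours 53 minutes → arrive 3:15 AM UTC on Jul 28.
Flight 1 lands earlier by 6 hours 5 minutes.

the first, by 6 hours 5 minutes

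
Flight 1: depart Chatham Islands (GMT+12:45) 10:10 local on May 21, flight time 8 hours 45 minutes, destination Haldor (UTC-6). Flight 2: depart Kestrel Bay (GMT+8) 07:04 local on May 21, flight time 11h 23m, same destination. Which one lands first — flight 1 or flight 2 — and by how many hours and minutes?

Flight 1 in UTC: 10:10 − 12:45 = 21:25 on May 20.
+8 hours 45 minutes → arrive 06:10 UTC on May 21.
Flight 2 in UTC: 07:04 − 8:00 = 23:04 on May 20.
+11 hours 23 minutes → arrive 10:27 UTC on May 21.
Flight 1 lands earlier by 4 hours 17 minutes.

the first, by 4 hours 17 minutes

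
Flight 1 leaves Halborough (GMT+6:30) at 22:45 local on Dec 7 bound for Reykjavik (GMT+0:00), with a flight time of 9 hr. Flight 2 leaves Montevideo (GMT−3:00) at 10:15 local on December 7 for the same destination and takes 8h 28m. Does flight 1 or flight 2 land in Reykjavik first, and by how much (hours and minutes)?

Flight 1 in UTC: 22:45 − 6:30 = 16:15 on Dec 7.
+9 hours → arrive 01:15 UTC on Dec 8.
Flight 2 in UTC: 10:15 + 3:00 = 13:15 on Dec 7.
+8 hours 28 minutes → arrive 21:43 UTC on Dec 7.
Flight 2 lands earlier by 3 hours 32 minutes.

the second, by 3 hours 32 minutes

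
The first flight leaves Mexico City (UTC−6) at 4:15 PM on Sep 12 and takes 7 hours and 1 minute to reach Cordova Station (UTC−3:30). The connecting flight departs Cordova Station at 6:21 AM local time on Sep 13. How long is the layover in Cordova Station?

Convert departure to UTC: 4:15 PM + 6:00 = 10:15 PM UTC on Sep 12.
Add 7 hours and 1 minute flight time → 5:16 AM UTC (Sep 13).
Cordova Station is UTC−3:30, so local arrival = 5:16 AM − 3:30 = 1:46 AM on Sep 13.
Layover = 6:21 AM − 1:46 AM = 4 hours 35 minutes.

4 hours 35 minutes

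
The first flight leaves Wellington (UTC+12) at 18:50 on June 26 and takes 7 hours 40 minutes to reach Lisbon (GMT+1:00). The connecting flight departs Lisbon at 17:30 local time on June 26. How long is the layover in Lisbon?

2 hours

Convert departure to UTC: 18:50 − 12:00 = 06:50 UTC on Jun 26.
Add 7 hours 40 minutes flight time → 14:30 UTC.
Lisbon is UTC+1:00, so local arrival = 14:30 + 1:00 = 15:30 on Jun 26.
Layover = 17:30 − 15:30 = 2 hours.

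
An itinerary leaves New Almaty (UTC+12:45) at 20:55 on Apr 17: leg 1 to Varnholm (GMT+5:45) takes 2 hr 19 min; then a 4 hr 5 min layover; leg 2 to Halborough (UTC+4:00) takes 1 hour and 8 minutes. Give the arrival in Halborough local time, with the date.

19:42 on April 17

Convert departure to UTC: 20:55 − 12:45 = 08:10 UTC on Apr 17.
Add 2 hours and 19 minutes leg 1 → 10:29 UTC.
Add 4 hours and 5 minutes layover in Varnholm → 14:34 UTC.
Add 1 hour and 8 minutes leg 2 → 15:42 UTC.
Halborough is UTC+4:00, so local arrival = 15:42 + 4:00 = 19:42 on Apr 17.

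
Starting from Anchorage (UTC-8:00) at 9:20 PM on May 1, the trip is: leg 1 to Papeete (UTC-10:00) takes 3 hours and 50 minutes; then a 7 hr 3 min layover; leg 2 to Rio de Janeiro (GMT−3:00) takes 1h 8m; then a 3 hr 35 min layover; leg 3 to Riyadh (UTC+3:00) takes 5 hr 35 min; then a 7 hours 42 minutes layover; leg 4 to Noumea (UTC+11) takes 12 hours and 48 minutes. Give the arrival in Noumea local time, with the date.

Convert departure to UTC: 9:20 PM + 8:00 = 5:20 AM UTC on May 2.
Add 3 hours and 50 minutes leg 1 → 9:10 AM UTC.
Add 7 hours 3 minutes layover in Papeete → 4:13 PM UTC.
Add 1 hour and 8 minutes leg 2 → 5:21 PM UTC.
Add 3 hours 35 minutes layover in Rio de Janeiro → 8:56 PM UTC.
Add 5 hours 35 minutes leg 3 → 2:31 AM UTC (May 3).
Add 7 hours 42 minutes layover in Riyadh → 10:13 AM UTC.
Add 12 hours 48 minutes leg 4 → 11:01 PM UTC.
Noumea is UTC+11:00, so local arrival = 11:01 PM + 11:00 = 10:01 AM on May 4.

10:01 AM on May 4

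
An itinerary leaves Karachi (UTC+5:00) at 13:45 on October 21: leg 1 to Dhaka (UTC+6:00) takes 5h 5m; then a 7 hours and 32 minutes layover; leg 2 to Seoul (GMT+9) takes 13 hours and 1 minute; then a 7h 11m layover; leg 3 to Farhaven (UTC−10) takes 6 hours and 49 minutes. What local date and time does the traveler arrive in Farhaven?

Convert departure to UTC: 13:45 − 5:00 = 08:45 UTC on Oct 21.
Add 5 hours 5 minutes leg 1 → 13:50 UTC.
Add 7 hours and 32 minutes layover in Dhaka → 21:22 UTC.
Add 13 hours and 1 minute leg 2 → 10:23 UTC (Oct 22).
Add 7 hours 11 minutes layover in Seoul → 17:34 UTC.
Add 6 hours and 49 minutes leg 3 → 00:23 UTC (Oct 23).
Farhaven is UTC−10:00, so local arrival = 00:23 − 10:00 = 14:23 on Oct 22.

14:23 on October 22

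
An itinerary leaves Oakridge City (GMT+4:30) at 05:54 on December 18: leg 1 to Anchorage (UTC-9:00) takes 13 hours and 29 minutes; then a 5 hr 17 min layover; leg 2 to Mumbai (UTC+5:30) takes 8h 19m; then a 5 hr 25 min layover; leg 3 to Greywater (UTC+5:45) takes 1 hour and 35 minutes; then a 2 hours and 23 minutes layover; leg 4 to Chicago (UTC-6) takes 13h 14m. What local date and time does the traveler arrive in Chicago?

Convert departure to UTC: 05:54 − 4:30 = 01:24 UTC on Dec 18.
Add 13 hours and 29 minutes leg 1 → 14:53 UTC.
Add 5 hours 17 minutes layover in Anchorage → 20:10 UTC.
Add 8 hours 19 minutes leg 2 → 04:29 UTC (Dec 19).
Add 5 hours 25 minutes layover in Mumbai → 09:54 UTC.
Add 1 hour 35 minutes leg 3 → 11:29 UTC.
Add 2 hours and 23 minutes layover in Greywater → 13:52 UTC.
Add 13 hours and 14 minutes leg 4 → 03:06 UTC (Dec 20).
Chicago is UTC−6:00, so local arrival = 03:06 − 6:00 = 21:06 on Dec 19.

21:06 on Dec 19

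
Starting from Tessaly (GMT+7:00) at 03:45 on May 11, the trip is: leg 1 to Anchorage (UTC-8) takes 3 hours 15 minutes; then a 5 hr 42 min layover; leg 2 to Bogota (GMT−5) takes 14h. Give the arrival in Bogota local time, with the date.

14:42 on May 11

Convert departure to UTC: 03:45 − 7:00 = 20:45 UTC on May 10.
Add 3 hours 15 minutes leg 1 → 00:00 UTC (May 11).
Add 5 hours 42 minutes layover in Anchorage → 05:42 UTC.
Add 14 hours leg 2 → 19:42 UTC.
Bogota is UTC−5:00, so local arrival = 19:42 − 5:00 = 14:42 on May 11.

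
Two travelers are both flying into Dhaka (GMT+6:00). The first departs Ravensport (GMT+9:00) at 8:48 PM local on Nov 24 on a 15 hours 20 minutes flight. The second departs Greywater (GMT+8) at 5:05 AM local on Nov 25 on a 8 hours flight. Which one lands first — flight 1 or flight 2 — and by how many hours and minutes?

the first, by 1 hour 57 minutes

Flight 1 in UTC: 8:48 PM − 9:00 = 11:48 AM on Nov 24.
+15 hours and 20 minutes → arrive 3:08 AM UTC on Nov 25.
Flight 2 in UTC: 5:05 AM − 8:00 = 9:05 PM on Nov 24.
+8 hours → arrive 5:05 AM UTC on Nov 25.
Flight 1 lands earlier by 1 hour 57 minutes.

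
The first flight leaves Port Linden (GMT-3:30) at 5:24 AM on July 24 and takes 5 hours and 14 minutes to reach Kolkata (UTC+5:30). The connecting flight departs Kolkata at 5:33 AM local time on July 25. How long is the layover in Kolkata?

9 hours 55 minutes

Convert departure to UTC: 5:24 AM + 3:30 = 8:54 AM UTC on Jul 24.
Add 5 hours 14 minutes flight time → 2:08 PM UTC.
Kolkata is UTC+5:30, so local arrival = 2:08 PM + 5:30 = 7:38 PM on Jul 24.
Layover = 5:33 AM − 7:38 PM (+1 day) = 9 hours 55 minutes.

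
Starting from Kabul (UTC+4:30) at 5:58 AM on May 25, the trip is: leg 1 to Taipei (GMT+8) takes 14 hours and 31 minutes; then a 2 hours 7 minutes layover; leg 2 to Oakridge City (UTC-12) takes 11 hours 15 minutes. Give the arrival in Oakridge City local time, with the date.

5:21 PM on May 25

Convert departure to UTC: 5:58 AM − 4:30 = 1:28 AM UTC on May 25.
Add 14 hours and 31 minutes leg 1 → 3:59 PM UTC.
Add 2 hours 7 minutes layover in Taipei → 6:06 PM UTC.
Add 11 hours 15 minutes leg 2 → 5:21 AM UTC (May 26).
Oakridge City is UTC−12:00, so local arrival = 5:21 AM − 12:00 = 5:21 PM on May 25.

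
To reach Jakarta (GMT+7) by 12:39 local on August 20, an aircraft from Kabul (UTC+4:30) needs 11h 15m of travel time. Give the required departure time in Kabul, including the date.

Target arrival in UTC: 12:39 − 7:00 = 05:39 on Aug 20.
Subtract 11 hours 15 minutes → departure 18:24 UTC on Aug 19.
Kabul is UTC+4:30: 18:24 + 4:30 = 22:54 on Aug 19.

22:54 on August 19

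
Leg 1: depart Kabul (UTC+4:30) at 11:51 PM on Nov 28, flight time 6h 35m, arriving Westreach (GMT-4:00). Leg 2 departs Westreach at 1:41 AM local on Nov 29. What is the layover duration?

3 hours 45 minutes

Convert departure to UTC: 11:51 PM − 4:30 = 7:21 PM UTC on Nov 28.
Add 6 hours and 35 minutes flight time → 1:56 AM UTC (Nov 29).
Westreach is UTC−4:00, so local arrival = 1:56 AM − 4:00 = 9:56 PM on Nov 28.
Layover = 1:41 AM − 9:56 PM (+1 day) = 3 hours 45 minutes.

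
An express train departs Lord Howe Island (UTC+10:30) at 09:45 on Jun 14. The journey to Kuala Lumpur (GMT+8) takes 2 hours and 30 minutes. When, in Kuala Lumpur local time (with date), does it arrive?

09:45 on Jun 14

Convert departure to UTC: 09:45 − 10:30 = 23:15 UTC on Jun 13.
Add 2 hours and 30 minutes travel time → 01:45 UTC (Jun 14).
Kuala Lumpur is UTC+8:00, so local arrival = 01:45 + 8:00 = 09:45 on Jun 14.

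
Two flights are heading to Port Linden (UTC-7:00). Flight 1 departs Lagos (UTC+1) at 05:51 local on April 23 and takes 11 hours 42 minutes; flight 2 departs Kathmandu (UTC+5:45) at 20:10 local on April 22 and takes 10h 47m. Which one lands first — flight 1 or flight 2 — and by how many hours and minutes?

Flight 1 in UTC: 05:51 − 1:00 = 04:51 on Apr 23.
+11 hours and 42 minutes → arrive 16:33 UTC on Apr 23.
Flight 2 in UTC: 20:10 − 5:45 = 14:25 on Apr 22.
+10 hours 47 minutes → arrive 01:12 UTC on Apr 23.
Flight 2 lands earlier by 15 hours 21 minutes.

the second, by 15 hours 21 minutes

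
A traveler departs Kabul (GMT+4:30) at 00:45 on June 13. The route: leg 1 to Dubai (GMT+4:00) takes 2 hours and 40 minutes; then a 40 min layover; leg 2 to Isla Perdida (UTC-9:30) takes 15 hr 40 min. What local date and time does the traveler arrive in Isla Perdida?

Convert departure to UTC: 00:45 − 4:30 = 20:15 UTC on Jun 12.
Add 2 hours 40 minutes leg 1 → 22:55 UTC.
Add 40 minutes layover in Dubai → 23:35 UTC.
Add 15 hours and 40 minutes leg 2 → 15:15 UTC (Jun 13).
Isla Perdida is UTC−9:30, so local arrival = 15:15 − 9:30 = 05:45 on Jun 13.

05:45 on June 13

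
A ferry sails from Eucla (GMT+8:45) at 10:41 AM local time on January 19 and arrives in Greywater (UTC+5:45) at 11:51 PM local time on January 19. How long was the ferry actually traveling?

Departure in UTC: 10:41 AM − 8:45 = 1:56 AM on Jan 19.
Arrival in UTC: 11:51 PM − 5:45 = 6:06 PM on Jan 19.
Elapsed = 6:06 PM − 1:56 AM = 16 hours 10 minutes.

16 hours 10 minutes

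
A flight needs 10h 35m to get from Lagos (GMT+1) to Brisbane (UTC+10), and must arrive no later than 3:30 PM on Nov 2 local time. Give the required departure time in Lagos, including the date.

7:55 PM on Nov 1

Target arrival in UTC: 3:30 PM − 10:00 = 5:30 AM on Nov 2.
Subtract 10 hours and 35 minutes → departure 6:55 PM UTC on Nov 1.
Lagos is UTC+1:00: 6:55 PM + 1:00 = 7:55 PM on Nov 1.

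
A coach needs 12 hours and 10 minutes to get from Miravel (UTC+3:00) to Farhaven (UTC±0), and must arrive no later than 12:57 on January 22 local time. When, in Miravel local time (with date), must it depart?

03:47 on January 22

Target arrival is already UTC: 12:57 on Jan 22.
Subtract 12 hours 10 minutes → departure 00:47 UTC on Jan 22.
Miravel is UTC+3:00: 00:47 + 3:00 = 03:47 on Jan 22.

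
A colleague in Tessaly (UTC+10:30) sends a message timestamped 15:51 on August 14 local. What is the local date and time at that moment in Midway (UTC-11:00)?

18:21 on Aug 13

Midway is 21:30 behind Tessaly.
Shift by the zone difference: 15:51 − 21:30 = 18:21 on Aug 13 in Midway.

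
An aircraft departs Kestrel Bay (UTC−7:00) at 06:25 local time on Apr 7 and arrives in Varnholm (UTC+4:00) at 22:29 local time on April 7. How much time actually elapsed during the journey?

5 hours 4 minutes

Departure in UTC: 06:25 + 7:00 = 13:25 on Apr 7.
Arrival in UTC: 22:29 − 4:00 = 18:29 on Apr 7.
Elapsed = 18:29 − 13:25 = 5 hours 4 minutes.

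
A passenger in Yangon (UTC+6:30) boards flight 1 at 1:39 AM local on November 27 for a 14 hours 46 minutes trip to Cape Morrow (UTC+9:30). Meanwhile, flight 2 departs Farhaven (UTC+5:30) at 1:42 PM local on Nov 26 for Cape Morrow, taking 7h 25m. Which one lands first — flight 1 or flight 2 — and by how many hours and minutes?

the second, by 18 hours 18 minutes

Flight 1 in UTC: 1:39 AM − 6:30 = 7:09 PM on Nov 26.
+14 hours and 46 minutes → arrive 9:55 AM UTC on Nov 27.
Flight 2 in UTC: 1:42 PM − 5:30 = 8:12 AM on Nov 26.
+7 hours and 25 minutes → arrive 3:37 PM UTC on Nov 26.
Flight 2 lands earlier by 18 hours 18 minutes.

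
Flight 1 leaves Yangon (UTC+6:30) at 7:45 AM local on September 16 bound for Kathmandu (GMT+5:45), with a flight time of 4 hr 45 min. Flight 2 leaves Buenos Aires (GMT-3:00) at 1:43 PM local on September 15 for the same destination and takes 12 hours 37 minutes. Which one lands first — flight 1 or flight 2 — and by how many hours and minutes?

the second, by 40 minutes

Flight 1 in UTC: 7:45 AM − 6:30 = 1:15 AM on Sep 16.
+4 hours and 45 minutes → arrive 6:00 AM UTC on Sep 16.
Flight 2 in UTC: 1:43 PM + 3:00 = 4:43 PM on Sep 15.
+12 hours and 37 minutes → arrive 5:20 AM UTC on Sep 16.
Flight 2 lands earlier by 40 minutes.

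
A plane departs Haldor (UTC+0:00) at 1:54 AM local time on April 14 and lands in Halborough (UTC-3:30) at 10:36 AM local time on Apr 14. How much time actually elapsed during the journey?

Departure is already UTC: 1:54 AM on Apr 14.
Arrival in UTC: 10:36 AM + 3:30 = 2:06 PM on Apr 14.
Elapsed = 2:06 PM − 1:54 AM = 12 hours 12 minutes.

12 hours 12 minutes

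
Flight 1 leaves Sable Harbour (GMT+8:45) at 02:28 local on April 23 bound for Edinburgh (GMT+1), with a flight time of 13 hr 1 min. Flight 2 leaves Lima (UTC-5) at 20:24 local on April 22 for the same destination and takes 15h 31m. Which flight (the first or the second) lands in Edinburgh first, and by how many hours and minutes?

Flight 1 in UTC: 02:28 − 8:45 = 17:43 on Apr 22.
+13 hours 1 minute → arrive 06:44 UTC on Apr 23.
Flight 2 in UTC: 20:24 + 5:00 = 01:24 on Apr 23.
+15 hours 31 minutes → arrive 16:55 UTC on Apr 23.
Flight 1 lands earlier by 10 hours 11 minutes.

the first, by 10 hours 11 minutes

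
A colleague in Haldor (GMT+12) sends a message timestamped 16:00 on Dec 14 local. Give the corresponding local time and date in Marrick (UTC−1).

Marrick is 13:00 behind Haldor.
Shift by the zone difference: 16:00 − 13:00 = 03:00 on Dec 14 in Marrick.

03:00 on December 14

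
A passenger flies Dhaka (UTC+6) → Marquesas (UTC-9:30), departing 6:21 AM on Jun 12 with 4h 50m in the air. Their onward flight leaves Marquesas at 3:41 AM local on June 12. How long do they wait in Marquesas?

8 hours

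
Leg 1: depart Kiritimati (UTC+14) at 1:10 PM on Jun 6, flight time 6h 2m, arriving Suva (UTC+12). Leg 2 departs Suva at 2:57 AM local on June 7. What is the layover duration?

9 hours 45 minutes

Convert departure to UTC: 1:10 PM − 14:00 = 11:10 PM UTC on Jun 5.
Add 6 hours 2 minutes flight time → 5:12 AM UTC (Jun 6).
Suva is UTC+12:00, so local arrival = 5:12 AM + 12:00 = 5:12 PM on Jun 6.
Layover = 2:57 AM − 5:12 PM (+1 day) = 9 hours 45 minutes.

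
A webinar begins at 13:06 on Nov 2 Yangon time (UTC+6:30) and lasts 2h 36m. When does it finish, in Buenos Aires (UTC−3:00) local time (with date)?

06:12 on Nov 2

Buenos Aires is 9:30 behind Yangon.
After 2 hours and 36 minutes it is 15:42 in Yangon.
Shift by the zone difference: 15:42 − 9:30 = 06:12 on Nov 2 in Buenos Aires.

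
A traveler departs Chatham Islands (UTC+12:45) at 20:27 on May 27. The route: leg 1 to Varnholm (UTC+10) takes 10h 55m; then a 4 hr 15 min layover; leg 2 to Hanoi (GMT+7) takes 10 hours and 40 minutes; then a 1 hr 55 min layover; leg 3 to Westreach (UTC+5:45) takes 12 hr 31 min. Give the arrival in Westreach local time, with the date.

05:43 on May 29

Convert departure to UTC: 20:27 − 12:45 = 07:42 UTC on May 27.
Add 10 hours 55 minutes leg 1 → 18:37 UTC.
Add 4 hours 15 minutes layover in Varnholm → 22:52 UTC.
Add 10 hours and 40 minutes leg 2 → 09:32 UTC (May 28).
Add 1 hour and 55 minutes layover in Hanoi → 11:27 UTC.
Add 12 hours and 31 minutes leg 3 → 23:58 UTC.
Westreach is UTC+5:45, so local arrival = 23:58 + 5:45 = 05:43 on May 29.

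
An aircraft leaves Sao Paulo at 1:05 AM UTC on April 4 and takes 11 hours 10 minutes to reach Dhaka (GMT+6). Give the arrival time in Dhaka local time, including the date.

6:15 PM on April 4

Departure is given in UTC: 1:05 AM on Apr 4.
Add 11 hours and 10 minutes → 12:15 PM UTC.
Dhaka is UTC+6:00: 12:15 PM + 6:00 = 6:15 PM on Apr 4.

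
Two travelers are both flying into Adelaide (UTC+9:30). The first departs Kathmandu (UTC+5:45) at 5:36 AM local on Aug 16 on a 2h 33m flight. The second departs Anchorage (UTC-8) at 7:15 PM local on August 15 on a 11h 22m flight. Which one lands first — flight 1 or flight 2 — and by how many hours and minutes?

the first, by 12 hours 13 minutes

Flight 1 in UTC: 5:36 AM − 5:45 = 11:51 PM on Aug 15.
+2 hours 33 minutes → arrive 2:24 AM UTC on Aug 16.
Flight 2 in UTC: 7:15 PM + 8:00 = 3:15 AM on Aug 16.
+11 hours 22 minutes → arrive 2:37 PM UTC on Aug 16.
Flight 1 lands earlier by 12 hours 13 minutes.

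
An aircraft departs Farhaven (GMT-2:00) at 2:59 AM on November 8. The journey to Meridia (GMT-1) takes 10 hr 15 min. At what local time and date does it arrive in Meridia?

Meridia is 1:00 ahead of Farhaven.
After 10 hours and 15 minutes it is 1:14 PM in Farhaven.
Shift by the zone difference: 1:14 PM + 1:00 = 2:14 PM on Nov 8 in Meridia.

2:14 PM on Nov 8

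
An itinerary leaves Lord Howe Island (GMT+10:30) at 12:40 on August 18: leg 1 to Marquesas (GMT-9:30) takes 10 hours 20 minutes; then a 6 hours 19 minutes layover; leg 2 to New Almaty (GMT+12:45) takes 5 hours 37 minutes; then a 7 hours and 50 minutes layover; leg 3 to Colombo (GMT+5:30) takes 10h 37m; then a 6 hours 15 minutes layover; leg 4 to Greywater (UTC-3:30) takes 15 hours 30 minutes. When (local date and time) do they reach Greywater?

13:08 on August 20

Convert departure to UTC: 12:40 − 10:30 = 02:10 UTC on Aug 18.
Add 10 hours 20 minutes leg 1 → 12:30 UTC.
Add 6 hours and 19 minutes layover in Marquesas → 18:49 UTC.
Add 5 hours 37 minutes leg 2 → 00:26 UTC (Aug 19).
Add 7 hours and 50 minutes layover in New Almaty → 08:16 UTC.
Add 10 hours 37 minutes leg 3 → 18:53 UTC.
Add 6 hours and 15 minutes layover in Colombo → 01:08 UTC (Aug 20).
Add 15 hours and 30 minutes leg 4 → 16:38 UTC.
Greywater is UTC−3:30, so local arrival = 16:38 − 3:30 = 13:08 on Aug 20.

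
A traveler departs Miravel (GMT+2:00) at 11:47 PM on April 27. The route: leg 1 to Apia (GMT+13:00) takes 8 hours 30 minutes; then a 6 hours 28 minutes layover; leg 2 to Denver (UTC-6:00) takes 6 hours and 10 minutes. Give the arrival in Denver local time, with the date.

12:55 PM on Apr 28

Convert departure to UTC: 11:47 PM − 2:00 = 9:47 PM UTC on Apr 27.
Add 8 hours 30 minutes leg 1 → 6:17 AM UTC (Apr 28).
Add 6 hours and 28 minutes layover in Apia → 12:45 PM UTC.
Add 6 hours and 10 minutes leg 2 → 6:55 PM UTC.
Denver is UTC−6:00, so local arrival = 6:55 PM − 6:00 = 12:55 PM on Apr 28.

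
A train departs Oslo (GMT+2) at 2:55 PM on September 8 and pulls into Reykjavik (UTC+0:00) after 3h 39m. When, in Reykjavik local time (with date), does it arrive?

4:34 PM on September 8

Convert departure to UTC: 2:55 PM − 2:00 = 12:55 PM UTC on Sep 8.
Add 3 hours and 39 minutes travel time → 4:34 PM UTC.
Reykjavik is UTC+0, so local arrival is the same: 4:34 PM on Sep 8.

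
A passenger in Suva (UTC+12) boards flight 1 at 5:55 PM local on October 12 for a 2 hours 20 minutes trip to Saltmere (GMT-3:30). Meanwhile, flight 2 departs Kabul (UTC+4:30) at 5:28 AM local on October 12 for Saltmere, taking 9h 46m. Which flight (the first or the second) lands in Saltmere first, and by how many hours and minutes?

the first, by 2 hours 29 minutes

Flight 1 in UTC: 5:55 PM − 12:00 = 5:55 AM on Oct 12.
+2 hours and 20 minutes → arrive 8:15 AM UTC on Oct 12.
Flight 2 in UTC: 5:28 AM − 4:30 = 12:58 AM on Oct 12.
+9 hours and 46 minutes → arrive 10:44 AM UTC on Oct 12.
Flight 1 lands earlier by 2 hours 29 minutes.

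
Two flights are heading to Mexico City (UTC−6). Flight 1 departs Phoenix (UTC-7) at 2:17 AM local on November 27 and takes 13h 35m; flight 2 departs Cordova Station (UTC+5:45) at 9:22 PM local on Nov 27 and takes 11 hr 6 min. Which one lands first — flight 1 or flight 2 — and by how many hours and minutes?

Flight 1 in UTC: 2:17 AM + 7:00 = 9:17 AM on Nov 27.
+13 hours and 35 minutes → arrive 10:52 PM UTC on Nov 27.
Flight 2 in UTC: 9:22 PM − 5:45 = 3:37 PM on Nov 27.
+11 hours and 6 minutes → arrive 2:43 AM UTC on Nov 28.
Flight 1 lands earlier by 3 hours 51 minutes.

the first, by 3 hours 51 minutes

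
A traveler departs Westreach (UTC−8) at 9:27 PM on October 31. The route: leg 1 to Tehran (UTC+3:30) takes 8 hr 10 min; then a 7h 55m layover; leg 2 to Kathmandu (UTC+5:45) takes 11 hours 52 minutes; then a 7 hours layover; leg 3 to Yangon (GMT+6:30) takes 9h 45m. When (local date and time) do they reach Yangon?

Convert departure to UTC: 9:27 PM + 8:00 = 5:27 AM UTC on Nov 1.
Add 8 hours 10 minutes leg 1 → 1:37 PM UTC.
Add 7 hours 55 minutes layover in Tehran → 9:32 PM UTC.
Add 11 hours 52 minutes leg 2 → 9:24 AM UTC (Nov 2).
Add 7 hours layover in Kathmandu → 4:24 PM UTC.
Add 9 hours and 45 minutes leg 3 → 2:09 AM UTC (Nov 3).
Yangon is UTC+6:30, so local arrival = 2:09 AM + 6:30 = 8:39 AM on Nov 3.

8:39 AM on November 3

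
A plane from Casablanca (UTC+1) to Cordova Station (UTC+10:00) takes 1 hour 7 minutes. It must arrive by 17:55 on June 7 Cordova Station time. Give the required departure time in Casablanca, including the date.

07:48 on Jun 7

Target arrival in UTC: 17:55 − 10:00 = 07:55 on Jun 7.
Subtract 1 hour and 7 minutes → departure 06:48 UTC on Jun 7.
Casablanca is UTC+1:00: 06:48 + 1:00 = 07:48 on Jun 7.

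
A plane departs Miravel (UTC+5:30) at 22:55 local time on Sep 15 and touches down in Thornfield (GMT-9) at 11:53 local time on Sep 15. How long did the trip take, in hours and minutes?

3 hours 28 minutes

Departure in UTC: 22:55 − 5:30 = 17:25 on Sep 15.
Arrival in UTC: 11:53 + 9:00 = 20:53 on Sep 15.
Elapsed = 20:53 − 17:25 = 3 hours 28 minutes.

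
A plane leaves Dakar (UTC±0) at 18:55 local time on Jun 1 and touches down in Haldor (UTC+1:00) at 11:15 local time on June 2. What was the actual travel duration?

15 hours 20 minutes

Departure is already UTC: 18:55 on Jun 1.
Arrival in UTC: 11:15 − 1:00 = 10:15 on Jun 2.
Elapsed = 10:15 − 18:55 (+1 day) = 15 hours 20 minutes.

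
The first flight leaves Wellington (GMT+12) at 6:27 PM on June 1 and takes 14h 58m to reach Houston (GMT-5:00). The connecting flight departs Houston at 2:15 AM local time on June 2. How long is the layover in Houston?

Convert departure to UTC: 6:27 PM − 12:00 = 6:27 AM UTC on Jun 1.
Add 14 hours and 58 minutes flight time → 9:25 PM UTC.
Houston is UTC−5:00, so local arrival = 9:25 PM − 5:00 = 4:25 PM on Jun 1.
Layover = 2:15 AM − 4:25 PM (+1 day) = 9 hours 50 minutes.

9 hours 50 minutes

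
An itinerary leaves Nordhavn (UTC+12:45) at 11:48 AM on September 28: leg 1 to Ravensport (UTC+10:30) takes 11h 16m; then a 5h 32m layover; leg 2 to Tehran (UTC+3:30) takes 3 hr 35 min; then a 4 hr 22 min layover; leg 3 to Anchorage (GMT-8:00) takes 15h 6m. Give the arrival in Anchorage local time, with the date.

Convert departure to UTC: 11:48 AM − 12:45 = 11:03 PM UTC on Sep 27.
Add 11 hours and 16 minutes leg 1 → 10:19 AM UTC (Sep 28).
Add 5 hours and 32 minutes layover in Ravensport → 3:51 PM UTC.
Add 3 hours and 35 minutes leg 2 → 7:26 PM UTC.
Add 4 hours 22 minutes layover in Tehran → 11:48 PM UTC.
Add 15 hours and 6 minutes leg 3 → 2:54 PM UTC (Sep 29).
Anchorage is UTC−8:00, so local arrival = 2:54 PM − 8:00 = 6:54 AM on Sep 29.

6:54 AM on September 29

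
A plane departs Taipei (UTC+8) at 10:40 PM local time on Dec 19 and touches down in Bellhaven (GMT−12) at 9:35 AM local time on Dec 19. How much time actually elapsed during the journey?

6 hours 55 minutes

Departure in UTC: 10:40 PM − 8:00 = 2:40 PM on Dec 19.
Arrival in UTC: 9:35 AM + 12:00 = 9:35 PM on Dec 19.
Elapsed = 9:35 PM − 2:40 PM = 6 hours 55 minutes.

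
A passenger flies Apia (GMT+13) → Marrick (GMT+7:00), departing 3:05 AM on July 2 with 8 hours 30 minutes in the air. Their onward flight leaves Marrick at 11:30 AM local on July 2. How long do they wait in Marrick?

5 hours 55 minutes

Convert departure to UTC: 3:05 AM − 13:00 = 2:05 PM UTC on Jul 1.
Add 8 hours and 30 minutes flight time → 10:35 PM UTC.
Marrick is UTC+7:00, so local arrival = 10:35 PM + 7:00 = 5:35 AM on Jul 2.
Layover = 11:30 AM − 5:35 AM = 5 hours 55 minutes.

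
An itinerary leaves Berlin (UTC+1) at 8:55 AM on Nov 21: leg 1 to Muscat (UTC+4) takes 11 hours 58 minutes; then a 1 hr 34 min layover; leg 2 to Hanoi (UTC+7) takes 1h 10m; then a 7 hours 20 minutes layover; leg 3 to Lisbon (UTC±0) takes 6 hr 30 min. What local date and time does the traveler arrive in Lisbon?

Convert departure to UTC: 8:55 AM − 1:00 = 7:55 AM UTC on Nov 21.
Add 11 hours 58 minutes leg 1 → 7:53 PM UTC.
Add 1 hour and 34 minutes layover in Muscat → 9:27 PM UTC.
Add 1 hour 10 minutes leg 2 → 10:37 PM UTC.
Add 7 hours 20 minutes layover in Hanoi → 5:57 AM UTC (Nov 22).
Add 6 hours 30 minutes leg 3 → 12:27 PM UTC.
Lisbon is UTC+0, so local arrival is the same: 12:27 PM on Nov 22.

12:27 PM on November 22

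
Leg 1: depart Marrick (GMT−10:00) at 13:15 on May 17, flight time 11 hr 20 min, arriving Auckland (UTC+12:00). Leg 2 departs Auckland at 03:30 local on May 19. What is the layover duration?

4 hours 55 minutes

Convert departure to UTC: 13:15 + 10:00 = 23:15 UTC on May 17.
Add 11 hours 20 minutes flight time → 10:35 UTC (May 18).
Auckland is UTC+12:00, so local arrival = 10:35 + 12:00 = 22:35 on May 18.
Layover = 03:30 − 22:35 (+1 day) = 4 hours 55 minutes.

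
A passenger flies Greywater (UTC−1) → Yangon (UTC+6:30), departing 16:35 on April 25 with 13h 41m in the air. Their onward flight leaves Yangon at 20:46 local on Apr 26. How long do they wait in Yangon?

Convert departure to UTC: 16:35 + 1:00 = 17:35 UTC on Apr 25.
Add 13 hours 41 minutes flight time → 07:16 UTC (Apr 26).
Yangon is UTC+6:30, so local arrival = 07:16 + 6:30 = 13:46 on Apr 26.
Layover = 20:46 − 13:46 = 7 hours.

7 hours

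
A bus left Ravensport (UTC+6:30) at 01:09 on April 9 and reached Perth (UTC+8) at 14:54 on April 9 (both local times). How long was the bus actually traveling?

12 hours 15 minutes

Departure in UTC: 01:09 − 6:30 = 18:39 on Apr 8.
Arrival in UTC: 14:54 − 8:00 = 06:54 on Apr 9.
Elapsed = 06:54 − 18:39 (+1 day) = 12 hours 15 minutes.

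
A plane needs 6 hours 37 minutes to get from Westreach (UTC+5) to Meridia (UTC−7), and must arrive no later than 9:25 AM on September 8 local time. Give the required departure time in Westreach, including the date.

2:48 PM on September 8

Target arrival in UTC: 9:25 AM + 7:00 = 4:25 PM on Sep 8.
Subtract 6 hours 37 minutes → departure 9:48 AM UTC on Sep 8.
Westreach is UTC+5:00: 9:48 AM + 5:00 = 2:48 PM on Sep 8.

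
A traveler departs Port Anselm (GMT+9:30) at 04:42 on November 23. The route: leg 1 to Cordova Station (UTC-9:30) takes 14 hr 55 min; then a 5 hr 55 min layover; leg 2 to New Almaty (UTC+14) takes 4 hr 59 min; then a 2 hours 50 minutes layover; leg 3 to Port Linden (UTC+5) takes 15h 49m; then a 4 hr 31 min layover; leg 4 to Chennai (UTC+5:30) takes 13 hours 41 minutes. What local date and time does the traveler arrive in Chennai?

15:22 on Nov 25

Convert departure to UTC: 04:42 − 9:30 = 19:12 UTC on Nov 22.
Add 14 hours and 55 minutes leg 1 → 10:07 UTC (Nov 23).
Add 5 hours 55 minutes layover in Cordova Station → 16:02 UTC.
Add 4 hours 59 minutes leg 2 → 21:01 UTC.
Add 2 hours 50 minutes layover in New Almaty → 23:51 UTC.
Add 15 hours 49 minutes leg 3 → 15:40 UTC (Nov 24).
Add 4 hours and 31 minutes layover in Port Linden → 20:11 UTC.
Add 13 hours 41 minutes leg 4 → 09:52 UTC (Nov 25).
Chennai is UTC+5:30, so local arrival = 09:52 + 5:30 = 15:22 on Nov 25.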